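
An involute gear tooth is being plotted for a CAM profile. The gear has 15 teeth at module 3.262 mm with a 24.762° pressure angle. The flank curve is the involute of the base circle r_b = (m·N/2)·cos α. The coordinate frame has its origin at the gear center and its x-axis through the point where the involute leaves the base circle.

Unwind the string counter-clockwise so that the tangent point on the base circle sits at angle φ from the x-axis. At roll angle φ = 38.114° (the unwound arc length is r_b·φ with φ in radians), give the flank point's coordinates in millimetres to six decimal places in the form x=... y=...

pitch radius r_p = m·N/2 = 3.262·15/2 = 24.465000
base radius r_b = r_p·cos α = 24.465000·cos 24.762° = 22.215577
roll angle φ = 38.114° = 0.66521479 rad
x = r_b·(cos φ + φ·sin φ) = 22.215577·(0.78678423 + 0.66521479·0.61722814) = 26.600344
y = r_b·(sin φ − φ·cos φ) = 22.215577·(0.61722814 − 0.66521479·0.78678423) = 2.084879

x=26.600344 y=2.084879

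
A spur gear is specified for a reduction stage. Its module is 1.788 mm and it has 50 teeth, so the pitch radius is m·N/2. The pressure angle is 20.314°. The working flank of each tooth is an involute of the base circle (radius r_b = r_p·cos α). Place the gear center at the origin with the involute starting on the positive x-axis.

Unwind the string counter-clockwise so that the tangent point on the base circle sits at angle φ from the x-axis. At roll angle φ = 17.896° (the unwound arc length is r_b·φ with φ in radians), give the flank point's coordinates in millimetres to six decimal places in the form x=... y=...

x=43.915068 y=0.421653

pitch radius r_p = m·N/2 = 1.788·50/2 = 44.700000
base radius r_b = r_p·cos α = 44.700000·cos 20.314° = 41.919845
roll angle φ = 17.896° = 0.31234412 rad
x = r_b·(cos φ + φ·sin φ) = 41.919845·(0.95161586 + 0.31234412·0.30729018) = 43.915068
y = r_b·(sin φ − φ·cos φ) = 41.919845·(0.30729018 − 0.31234412·0.95161586) = 0.421653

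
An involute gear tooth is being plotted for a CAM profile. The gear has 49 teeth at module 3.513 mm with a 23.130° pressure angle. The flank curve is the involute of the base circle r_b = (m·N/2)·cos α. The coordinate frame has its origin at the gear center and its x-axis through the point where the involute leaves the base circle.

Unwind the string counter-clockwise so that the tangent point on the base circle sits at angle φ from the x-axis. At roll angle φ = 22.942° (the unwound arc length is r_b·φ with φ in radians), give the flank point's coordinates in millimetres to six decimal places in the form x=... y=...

pitch radius r_p = m·N/2 = 3.513·49/2 = 86.068500
base radius r_b = r_p·cos α = 86.068500·cos 23.130° = 79.149965
roll angle φ = 22.942° = 0.40041344 rad
x = r_b·(cos φ + φ·sin φ) = 79.149965·(0.92089992 + 0.40041344·0.38979911) = 85.242986
y = r_b·(sin φ − φ·cos φ) = 79.149965·(0.38979911 − 0.40041344·0.92089992) = 1.666772

x=85.242986 y=1.666772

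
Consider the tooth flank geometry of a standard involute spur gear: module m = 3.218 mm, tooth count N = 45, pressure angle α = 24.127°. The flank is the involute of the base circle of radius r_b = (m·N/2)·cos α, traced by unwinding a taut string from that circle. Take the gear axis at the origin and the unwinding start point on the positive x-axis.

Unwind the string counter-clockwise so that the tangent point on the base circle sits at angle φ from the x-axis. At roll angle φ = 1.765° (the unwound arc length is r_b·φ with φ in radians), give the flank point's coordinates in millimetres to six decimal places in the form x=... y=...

pitch radius r_p = m·N/2 = 3.218·45/2 = 72.405000
base radius r_b = r_p·cos α = 72.405000·cos 24.127° = 66.079819
roll angle φ = 1.765° = 0.03080506 rad
x = r_b·(cos φ + φ·sin φ) = 66.079819·(0.99952556 + 0.03080506·0.03080019) = 66.111165
y = r_b·(sin φ − φ·cos φ) = 66.079819·(0.03080019 − 0.03080506·0.99952556) = 0.000644

x=66.111165 y=0.000644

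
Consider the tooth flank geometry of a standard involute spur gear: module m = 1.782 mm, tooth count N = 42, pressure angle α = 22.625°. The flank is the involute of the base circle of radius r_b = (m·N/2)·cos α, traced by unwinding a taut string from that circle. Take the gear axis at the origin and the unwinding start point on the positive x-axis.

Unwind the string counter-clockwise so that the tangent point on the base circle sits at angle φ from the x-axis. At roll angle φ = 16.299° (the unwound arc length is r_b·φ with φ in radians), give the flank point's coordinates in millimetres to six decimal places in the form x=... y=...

pitch radius r_p = m·N/2 = 1.782·42/2 = 37.422000
base radius r_b = r_p·cos α = 37.422000·cos 22.625° = 34.542095
roll angle φ = 16.299° = 0.28447121 rad
x = r_b·(cos φ + φ·sin φ) = 34.542095·(0.95981019 + 0.28447121·0.28064996) = 35.911586
y = r_b·(sin φ − φ·cos φ) = 34.542095·(0.28064996 − 0.28447121·0.95981019) = 0.262920

x=35.911586 y=0.262920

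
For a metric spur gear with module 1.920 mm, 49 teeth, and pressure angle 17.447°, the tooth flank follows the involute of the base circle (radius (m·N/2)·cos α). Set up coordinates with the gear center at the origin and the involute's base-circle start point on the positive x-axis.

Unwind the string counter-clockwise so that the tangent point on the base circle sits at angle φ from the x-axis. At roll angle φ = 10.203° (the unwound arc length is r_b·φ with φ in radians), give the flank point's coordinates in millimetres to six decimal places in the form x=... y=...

x=45.581811 y=0.084203

pitch radius r_p = m·N/2 = 1.920·49/2 = 47.040000
base radius r_b = r_p·cos α = 47.040000·cos 17.447° = 44.875911
roll angle φ = 10.203° = 0.17807594 rad
x = r_b·(cos φ + φ·sin φ) = 44.875911·(0.98418633 + 0.17807594·0.17713627) = 45.581811
y = r_b·(sin φ − φ·cos φ) = 44.875911·(0.17713627 − 0.17807594·0.98418633) = 0.084203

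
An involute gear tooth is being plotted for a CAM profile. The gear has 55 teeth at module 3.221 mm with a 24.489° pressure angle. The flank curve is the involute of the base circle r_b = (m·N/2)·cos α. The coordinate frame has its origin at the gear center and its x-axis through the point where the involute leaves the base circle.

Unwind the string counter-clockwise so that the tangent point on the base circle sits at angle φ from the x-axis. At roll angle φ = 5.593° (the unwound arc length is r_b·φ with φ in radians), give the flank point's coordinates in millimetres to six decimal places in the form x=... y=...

pitch radius r_p = m·N/2 = 3.221·55/2 = 88.577500
base radius r_b = r_p·cos α = 88.577500·cos 24.489° = 80.609145
roll angle φ = 5.593° = 0.09761627 rad
x = r_b·(cos φ + φ·sin φ) = 80.609145·(0.99523931 + 0.09761627·0.09746131) = 80.992290
y = r_b·(sin φ − φ·cos φ) = 80.609145·(0.09746131 − 0.09761627·0.99523931) = 0.024970

x=80.992290 y=0.024970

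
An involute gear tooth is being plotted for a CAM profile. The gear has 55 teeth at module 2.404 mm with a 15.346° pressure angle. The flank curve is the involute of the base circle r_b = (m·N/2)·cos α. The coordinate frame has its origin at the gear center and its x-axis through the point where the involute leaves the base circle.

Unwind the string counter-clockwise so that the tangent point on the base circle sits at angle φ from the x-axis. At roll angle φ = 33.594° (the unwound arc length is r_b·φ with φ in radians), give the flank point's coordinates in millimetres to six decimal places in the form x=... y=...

x=73.787301 y=4.138010

pitch radius r_p = m·N/2 = 2.404·55/2 = 66.110000
base radius r_b = r_p·cos α = 66.110000·cos 15.346° = 63.752865
roll angle φ = 33.594° = 0.58632591 rad
x = r_b·(cos φ + φ·sin φ) = 63.752865·(0.83297919 + 0.58632591·0.55330432) = 73.787301
y = r_b·(sin φ − φ·cos φ) = 63.752865·(0.55330432 − 0.58632591·0.83297919) = 4.138010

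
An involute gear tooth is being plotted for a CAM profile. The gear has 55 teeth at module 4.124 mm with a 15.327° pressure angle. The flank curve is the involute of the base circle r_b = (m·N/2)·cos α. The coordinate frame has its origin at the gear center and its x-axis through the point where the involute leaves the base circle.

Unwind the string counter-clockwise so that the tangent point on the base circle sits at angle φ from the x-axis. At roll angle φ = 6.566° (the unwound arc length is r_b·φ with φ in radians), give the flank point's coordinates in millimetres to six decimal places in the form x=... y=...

x=110.092194 y=0.054798

pitch radius r_p = m·N/2 = 4.124·55/2 = 113.410000
base radius r_b = r_p·cos α = 113.410000·cos 15.327° = 109.376342
roll angle φ = 6.566° = 0.11459832 rad
x = r_b·(cos φ + φ·sin φ) = 109.376342·(0.99344080 + 0.11459832·0.11434765) = 110.092194
y = r_b·(sin φ − φ·cos φ) = 109.376342·(0.11434765 − 0.11459832·0.99344080) = 0.054798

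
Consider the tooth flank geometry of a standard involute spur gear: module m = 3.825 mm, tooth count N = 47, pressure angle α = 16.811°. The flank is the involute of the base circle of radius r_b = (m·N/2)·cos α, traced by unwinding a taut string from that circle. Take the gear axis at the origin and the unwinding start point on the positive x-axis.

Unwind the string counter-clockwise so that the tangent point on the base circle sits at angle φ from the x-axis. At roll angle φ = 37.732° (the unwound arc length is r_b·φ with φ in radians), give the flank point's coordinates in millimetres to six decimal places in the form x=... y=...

pitch radius r_p = m·N/2 = 3.825·47/2 = 89.887500
base radius r_b = r_p·cos α = 89.887500·cos 16.811° = 86.046067
roll angle φ = 37.732° = 0.65854763 rad
x = r_b·(cos φ + φ·sin φ) = 86.046067·(0.79088187 + 0.65854763·0.61196885) = 102.729754
y = r_b·(sin φ − φ·cos φ) = 86.046067·(0.61196885 − 0.65854763·0.79088187) = 7.841848

x=102.729754 y=7.841848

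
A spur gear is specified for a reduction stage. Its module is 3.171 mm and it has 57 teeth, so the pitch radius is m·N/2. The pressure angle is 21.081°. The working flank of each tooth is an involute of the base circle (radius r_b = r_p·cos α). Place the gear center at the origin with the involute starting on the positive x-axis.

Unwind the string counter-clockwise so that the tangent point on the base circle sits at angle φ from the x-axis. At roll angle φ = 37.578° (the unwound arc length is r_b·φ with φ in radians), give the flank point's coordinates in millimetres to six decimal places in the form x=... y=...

x=100.557130 y=7.594006

pitch radius r_p = m·N/2 = 3.171·57/2 = 90.373500
base radius r_b = r_p·cos α = 90.373500·cos 21.081° = 84.325060
roll angle φ = 37.578° = 0.65585983 rad
x = r_b·(cos φ + φ·sin φ) = 84.325060·(0.79252386 + 0.65585983·0.60984090) = 100.557130
y = r_b·(sin φ − φ·cos φ) = 84.325060·(0.60984090 − 0.65585983·0.79252386) = 7.594006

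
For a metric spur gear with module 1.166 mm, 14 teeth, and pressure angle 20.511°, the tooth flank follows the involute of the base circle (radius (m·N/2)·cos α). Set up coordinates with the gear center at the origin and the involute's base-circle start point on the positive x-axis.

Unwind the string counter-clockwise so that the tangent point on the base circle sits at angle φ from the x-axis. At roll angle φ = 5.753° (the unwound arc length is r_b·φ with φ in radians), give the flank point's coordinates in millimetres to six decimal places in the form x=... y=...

x=7.683008 y=0.002577

pitch radius r_p = m·N/2 = 1.166·14/2 = 8.162000
base radius r_b = r_p·cos α = 8.162000·cos 20.511° = 7.644569
roll angle φ = 5.753° = 0.10040879 rad
x = r_b·(cos φ + φ·sin φ) = 7.644569·(0.99496327 + 0.10040879·0.10024016) = 7.683008
y = r_b·(sin φ − φ·cos φ) = 7.644569·(0.10024016 − 0.10040879·0.99496327) = 0.002577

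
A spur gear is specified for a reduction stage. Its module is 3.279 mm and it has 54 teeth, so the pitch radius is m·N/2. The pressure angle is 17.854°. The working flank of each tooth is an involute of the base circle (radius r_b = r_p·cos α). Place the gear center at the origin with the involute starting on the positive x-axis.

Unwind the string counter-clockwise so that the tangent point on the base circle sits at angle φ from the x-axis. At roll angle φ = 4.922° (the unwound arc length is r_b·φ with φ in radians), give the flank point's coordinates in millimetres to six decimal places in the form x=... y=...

x=84.579694 y=0.017794

pitch radius r_p = m·N/2 = 3.279·54/2 = 88.533000
base radius r_b = r_p·cos α = 88.533000·cos 17.854° = 84.269327
roll angle φ = 4.922° = 0.08590511 rad
x = r_b·(cos φ + φ·sin φ) = 84.269327·(0.99631242 + 0.08590511·0.08579949) = 84.579694
y = r_b·(sin φ − φ·cos φ) = 84.269327·(0.08579949 − 0.08590511·0.99631242) = 0.017794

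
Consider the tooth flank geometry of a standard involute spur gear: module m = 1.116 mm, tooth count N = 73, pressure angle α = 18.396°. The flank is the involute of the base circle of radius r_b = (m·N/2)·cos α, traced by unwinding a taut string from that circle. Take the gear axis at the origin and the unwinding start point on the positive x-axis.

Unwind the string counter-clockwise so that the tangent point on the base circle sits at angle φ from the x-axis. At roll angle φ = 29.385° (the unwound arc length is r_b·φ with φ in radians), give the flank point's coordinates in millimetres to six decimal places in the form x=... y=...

pitch radius r_p = m·N/2 = 1.116·73/2 = 40.734000
base radius r_b = r_p·cos α = 40.734000·cos 18.396° = 38.652413
roll angle φ = 29.385° = 0.51286500 rad
x = r_b·(cos φ + φ·sin φ) = 38.652413·(0.87134230 + 0.51286500·0.49067565) = 43.406376
y = r_b·(sin φ − φ·cos φ) = 38.652413·(0.49067565 − 0.51286500·0.87134230) = 1.692770

x=43.406376 y=1.692770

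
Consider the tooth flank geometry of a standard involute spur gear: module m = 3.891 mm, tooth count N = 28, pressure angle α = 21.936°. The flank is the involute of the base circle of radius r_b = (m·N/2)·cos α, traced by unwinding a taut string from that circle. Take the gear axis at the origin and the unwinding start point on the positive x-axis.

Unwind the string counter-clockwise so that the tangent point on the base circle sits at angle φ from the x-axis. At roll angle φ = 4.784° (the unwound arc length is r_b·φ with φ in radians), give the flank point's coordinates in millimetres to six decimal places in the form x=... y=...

x=50.706009 y=0.009798

pitch radius r_p = m·N/2 = 3.891·28/2 = 54.474000
base radius r_b = r_p·cos α = 54.474000·cos 21.936° = 50.530176
roll angle φ = 4.784° = 0.08349655 rad
x = r_b·(cos φ + φ·sin φ) = 50.530176·(0.99651619 + 0.08349655·0.08339957) = 50.706009
y = r_b·(sin φ − φ·cos φ) = 50.530176·(0.08339957 − 0.08349655·0.99651619) = 0.009798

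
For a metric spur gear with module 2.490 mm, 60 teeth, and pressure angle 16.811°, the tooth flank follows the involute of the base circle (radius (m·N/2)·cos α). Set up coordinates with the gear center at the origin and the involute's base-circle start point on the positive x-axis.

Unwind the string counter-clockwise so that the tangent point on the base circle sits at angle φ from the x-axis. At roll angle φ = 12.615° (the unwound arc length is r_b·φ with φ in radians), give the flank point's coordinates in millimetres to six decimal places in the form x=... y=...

x=73.219883 y=0.253173

pitch radius r_p = m·N/2 = 2.490·60/2 = 74.700000
base radius r_b = r_p·cos α = 74.700000·cos 16.811° = 71.507620
roll angle φ = 12.615° = 0.22017329 rad
x = r_b·(cos φ + φ·sin φ) = 71.507620·(0.97585962 + 0.22017329·0.21839873) = 73.219883
y = r_b·(sin φ − φ·cos φ) = 71.507620·(0.21839873 − 0.22017329·0.97585962) = 0.253173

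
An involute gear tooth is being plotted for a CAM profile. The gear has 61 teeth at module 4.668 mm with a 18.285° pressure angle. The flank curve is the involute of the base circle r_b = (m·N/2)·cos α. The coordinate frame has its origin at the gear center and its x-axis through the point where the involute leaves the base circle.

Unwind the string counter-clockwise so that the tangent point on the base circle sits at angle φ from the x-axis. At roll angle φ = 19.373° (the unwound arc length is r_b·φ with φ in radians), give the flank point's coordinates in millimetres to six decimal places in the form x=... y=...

x=142.693385 y=1.722096

pitch radius r_p = m·N/2 = 4.668·61/2 = 142.374000
base radius r_b = r_p·cos α = 142.374000·cos 18.285° = 135.185202
roll angle φ = 19.373° = 0.33812264 rad
x = r_b·(cos φ + φ·sin φ) = 135.185202·(0.94337908 + 0.33812264·0.33171661) = 142.693385
y = r_b·(sin φ − φ·cos φ) = 135.185202·(0.33171661 − 0.33812264·0.94337908) = 1.722096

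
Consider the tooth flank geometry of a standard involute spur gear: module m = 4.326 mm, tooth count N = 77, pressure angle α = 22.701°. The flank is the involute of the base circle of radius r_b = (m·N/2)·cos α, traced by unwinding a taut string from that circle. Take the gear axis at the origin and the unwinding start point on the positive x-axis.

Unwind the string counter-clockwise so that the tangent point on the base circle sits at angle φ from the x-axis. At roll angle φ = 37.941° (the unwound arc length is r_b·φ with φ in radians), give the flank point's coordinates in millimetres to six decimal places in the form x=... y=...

pitch radius r_p = m·N/2 = 4.326·77/2 = 166.551000
base radius r_b = r_p·cos α = 166.551000·cos 22.701° = 153.648520
roll angle φ = 37.941° = 0.66219537 rad
x = r_b·(cos φ + φ·sin φ) = 153.648520·(0.78864431 + 0.66219537·0.61484970) = 183.732121
y = r_b·(sin φ − φ·cos φ) = 153.648520·(0.61484970 − 0.66219537·0.78864431) = 14.229864

x=183.732121 y=14.229864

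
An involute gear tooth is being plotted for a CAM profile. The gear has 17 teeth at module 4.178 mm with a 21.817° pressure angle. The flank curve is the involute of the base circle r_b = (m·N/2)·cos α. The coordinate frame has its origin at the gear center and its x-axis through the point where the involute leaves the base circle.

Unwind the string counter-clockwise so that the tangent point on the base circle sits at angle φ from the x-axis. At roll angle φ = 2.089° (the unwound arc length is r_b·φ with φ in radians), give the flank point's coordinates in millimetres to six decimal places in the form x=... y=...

pitch radius r_p = m·N/2 = 4.178·17/2 = 35.513000
base radius r_b = r_p·cos α = 35.513000·cos 21.817° = 32.969403
roll angle φ = 2.089° = 0.03645993 rad
x = r_b·(cos φ + φ·sin φ) = 32.969403·(0.99933541 + 0.03645993·0.03645185) = 32.991309
y = r_b·(sin φ − φ·cos φ) = 32.969403·(0.03645185 − 0.03645993·0.99933541) = 0.000533

x=32.991309 y=0.000533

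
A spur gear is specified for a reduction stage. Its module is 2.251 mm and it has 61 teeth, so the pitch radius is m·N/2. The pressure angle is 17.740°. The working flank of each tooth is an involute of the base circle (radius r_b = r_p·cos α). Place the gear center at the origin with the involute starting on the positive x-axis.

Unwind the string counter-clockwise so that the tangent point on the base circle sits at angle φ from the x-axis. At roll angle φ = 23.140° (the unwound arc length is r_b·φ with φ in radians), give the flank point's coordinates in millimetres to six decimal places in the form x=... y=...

x=70.508321 y=1.412595

pitch radius r_p = m·N/2 = 2.251·61/2 = 68.655500
base radius r_b = r_p·cos α = 68.655500·cos 17.740° = 65.390862
roll angle φ = 23.140° = 0.40386919 rad
x = r_b·(cos φ + φ·sin φ) = 65.390862·(0.91954737 + 0.40386919·0.39297918) = 70.508321
y = r_b·(sin φ − φ·cos φ) = 65.390862·(0.39297918 − 0.40386919·0.91954737) = 1.412595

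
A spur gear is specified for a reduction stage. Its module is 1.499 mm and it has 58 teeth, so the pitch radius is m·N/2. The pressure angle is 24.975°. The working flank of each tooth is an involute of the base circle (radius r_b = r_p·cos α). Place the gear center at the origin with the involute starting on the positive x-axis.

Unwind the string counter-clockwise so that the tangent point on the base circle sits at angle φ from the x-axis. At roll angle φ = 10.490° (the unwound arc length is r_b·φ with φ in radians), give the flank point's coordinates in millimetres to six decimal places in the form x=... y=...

pitch radius r_p = m·N/2 = 1.499·58/2 = 43.471000
base radius r_b = r_p·cos α = 43.471000·cos 24.975° = 39.406118
roll angle φ = 10.490° = 0.18308504 rad
x = r_b·(cos φ + φ·sin φ) = 39.406118·(0.98328670 + 0.18308504·0.18206391) = 40.061043
y = r_b·(sin φ − φ·cos φ) = 39.406118·(0.18206391 − 0.18308504·0.98328670) = 0.080342

x=40.061043 y=0.080342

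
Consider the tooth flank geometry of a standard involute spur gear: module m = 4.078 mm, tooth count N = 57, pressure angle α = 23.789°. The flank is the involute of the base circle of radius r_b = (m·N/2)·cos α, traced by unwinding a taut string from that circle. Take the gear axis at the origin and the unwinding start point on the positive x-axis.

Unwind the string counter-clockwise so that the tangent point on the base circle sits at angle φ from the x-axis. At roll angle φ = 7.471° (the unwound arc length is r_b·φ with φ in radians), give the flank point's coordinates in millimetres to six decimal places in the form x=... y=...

pitch radius r_p = m·N/2 = 4.078·57/2 = 116.223000
base radius r_b = r_p·cos α = 116.223000·cos 23.789° = 106.348360
roll angle φ = 7.471° = 0.13039355 rad
x = r_b·(cos φ + φ·sin φ) = 106.348360·(0.99151080 + 0.13039355·0.13002436) = 107.248613
y = r_b·(sin φ − φ·cos φ) = 106.348360·(0.13002436 − 0.13039355·0.99151080) = 0.078458

x=107.248613 y=0.078458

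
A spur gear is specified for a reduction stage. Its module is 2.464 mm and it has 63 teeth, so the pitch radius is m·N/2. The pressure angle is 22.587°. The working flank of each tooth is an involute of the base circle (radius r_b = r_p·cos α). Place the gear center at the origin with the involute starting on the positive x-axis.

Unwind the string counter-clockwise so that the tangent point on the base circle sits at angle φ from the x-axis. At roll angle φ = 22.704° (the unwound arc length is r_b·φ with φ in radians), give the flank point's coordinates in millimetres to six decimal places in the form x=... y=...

pitch radius r_p = m·N/2 = 2.464·63/2 = 77.616000
base radius r_b = r_p·cos α = 77.616000·cos 22.587° = 71.662650
roll angle φ = 22.704° = 0.39625955 rad
x = r_b·(cos φ + φ·sin φ) = 71.662650·(0.92251115 + 0.39625955·0.38597045) = 77.070000
y = r_b·(sin φ − φ·cos φ) = 71.662650·(0.38597045 − 0.39625955·0.92251115) = 1.463107

x=77.070000 y=1.463107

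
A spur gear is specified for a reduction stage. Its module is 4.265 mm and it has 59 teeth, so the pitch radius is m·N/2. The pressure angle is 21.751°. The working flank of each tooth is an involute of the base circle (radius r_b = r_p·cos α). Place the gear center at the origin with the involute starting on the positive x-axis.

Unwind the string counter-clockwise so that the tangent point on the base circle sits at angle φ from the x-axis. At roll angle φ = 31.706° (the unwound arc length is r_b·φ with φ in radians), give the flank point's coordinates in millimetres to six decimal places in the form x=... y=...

pitch radius r_p = m·N/2 = 4.265·59/2 = 125.817500
base radius r_b = r_p·cos α = 125.817500·cos 21.751° = 116.859682
roll angle φ = 31.706° = 0.55337409 rad
x = r_b·(cos φ + φ·sin φ) = 116.859682·(0.85075608 + 0.55337409·0.52556074) = 133.405585
y = r_b·(sin φ − φ·cos φ) = 116.859682·(0.52556074 − 0.55337409·0.85075608) = 6.400916

x=133.405585 y=6.400916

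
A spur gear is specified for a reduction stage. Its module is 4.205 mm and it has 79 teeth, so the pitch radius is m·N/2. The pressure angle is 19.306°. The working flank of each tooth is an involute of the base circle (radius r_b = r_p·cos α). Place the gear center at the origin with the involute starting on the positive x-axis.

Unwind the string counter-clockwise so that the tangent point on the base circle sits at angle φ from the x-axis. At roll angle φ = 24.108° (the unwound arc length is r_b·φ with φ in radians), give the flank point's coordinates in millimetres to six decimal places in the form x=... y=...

pitch radius r_p = m·N/2 = 4.205·79/2 = 166.097500
base radius r_b = r_p·cos α = 166.097500·cos 19.306° = 156.757229
roll angle φ = 24.108° = 0.42076398 rad
x = r_b·(cos φ + φ·sin φ) = 156.757229·(0.91277715 + 0.42076398·0.40845791) = 170.025400
y = r_b·(sin φ − φ·cos φ) = 156.757229·(0.40845791 − 0.42076398·0.91277715) = 3.823962

x=170.025400 y=3.823962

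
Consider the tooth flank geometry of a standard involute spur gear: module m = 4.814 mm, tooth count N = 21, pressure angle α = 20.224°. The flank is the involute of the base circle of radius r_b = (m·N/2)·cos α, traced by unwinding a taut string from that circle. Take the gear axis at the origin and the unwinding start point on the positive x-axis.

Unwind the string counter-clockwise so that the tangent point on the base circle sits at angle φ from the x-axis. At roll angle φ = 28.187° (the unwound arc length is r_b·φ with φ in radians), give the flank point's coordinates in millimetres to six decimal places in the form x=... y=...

x=52.827661 y=1.837255

pitch radius r_p = m·N/2 = 4.814·21/2 = 50.547000
base radius r_b = r_p·cos α = 50.547000·cos 20.224° = 47.430692
roll angle φ = 28.187° = 0.49195596 rad
x = r_b·(cos φ + φ·sin φ) = 47.430692·(0.88141065 + 0.49195596·0.47235079) = 52.827661
y = r_b·(sin φ − φ·cos φ) = 47.430692·(0.47235079 − 0.49195596·0.88141065) = 1.837255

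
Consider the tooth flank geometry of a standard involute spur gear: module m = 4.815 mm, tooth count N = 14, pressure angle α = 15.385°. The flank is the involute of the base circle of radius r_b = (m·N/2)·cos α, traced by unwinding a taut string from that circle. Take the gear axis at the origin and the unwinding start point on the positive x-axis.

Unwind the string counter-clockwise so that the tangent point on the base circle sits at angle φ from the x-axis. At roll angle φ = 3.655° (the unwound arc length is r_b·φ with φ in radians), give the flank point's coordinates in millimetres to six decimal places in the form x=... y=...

x=32.563232 y=0.002811

pitch radius r_p = m·N/2 = 4.815·14/2 = 33.705000
base radius r_b = r_p·cos α = 33.705000·cos 15.385° = 32.497178
roll angle φ = 3.655° = 0.06379178 rad
x = r_b·(cos φ + φ·sin φ) = 32.497178·(0.99796599 + 0.06379178·0.06374853) = 32.563232
y = r_b·(sin φ − φ·cos φ) = 32.497178·(0.06374853 − 0.06379178·0.99796599) = 0.002811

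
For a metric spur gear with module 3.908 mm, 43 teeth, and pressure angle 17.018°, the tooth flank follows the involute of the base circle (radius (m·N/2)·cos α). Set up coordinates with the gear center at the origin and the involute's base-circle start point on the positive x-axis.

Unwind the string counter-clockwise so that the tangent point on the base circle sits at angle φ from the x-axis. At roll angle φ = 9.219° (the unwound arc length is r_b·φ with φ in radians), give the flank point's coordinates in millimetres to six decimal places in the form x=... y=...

pitch radius r_p = m·N/2 = 3.908·43/2 = 84.022000
base radius r_b = r_p·cos α = 84.022000·cos 17.018° = 80.342917
roll angle φ = 9.219° = 0.16090190 rad
x = r_b·(cos φ + φ·sin φ) = 80.342917·(0.98708319 + 0.16090190·0.16020853) = 81.376211
y = r_b·(sin φ − φ·cos φ) = 80.342917·(0.16020853 − 0.16090190·0.98708319) = 0.111272

x=81.376211 y=0.111272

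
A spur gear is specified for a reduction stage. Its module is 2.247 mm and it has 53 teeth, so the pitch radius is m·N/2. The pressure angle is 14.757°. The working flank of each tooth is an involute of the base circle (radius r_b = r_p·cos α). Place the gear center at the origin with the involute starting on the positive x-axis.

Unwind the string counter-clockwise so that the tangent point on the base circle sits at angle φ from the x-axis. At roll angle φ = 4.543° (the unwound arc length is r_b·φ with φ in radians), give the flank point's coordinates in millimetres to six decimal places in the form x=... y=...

x=57.762103 y=0.009562

pitch radius r_p = m·N/2 = 2.247·53/2 = 59.545500
base radius r_b = r_p·cos α = 59.545500·cos 14.757° = 57.581381
roll angle φ = 4.543° = 0.07929031 rad
x = r_b·(cos φ + φ·sin φ) = 57.581381·(0.99685817 + 0.07929031·0.07920725) = 57.762103
y = r_b·(sin φ − φ·cos φ) = 57.581381·(0.07920725 − 0.07929031·0.99685817) = 0.009562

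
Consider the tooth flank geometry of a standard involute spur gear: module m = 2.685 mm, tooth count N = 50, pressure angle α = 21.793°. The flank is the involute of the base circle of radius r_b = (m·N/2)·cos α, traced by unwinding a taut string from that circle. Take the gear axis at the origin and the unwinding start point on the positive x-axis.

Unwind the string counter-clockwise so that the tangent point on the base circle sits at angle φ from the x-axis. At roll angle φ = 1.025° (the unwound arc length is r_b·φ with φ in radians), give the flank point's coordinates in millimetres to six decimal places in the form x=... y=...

x=62.337629 y=0.000119

pitch radius r_p = m·N/2 = 2.685·50/2 = 67.125000
base radius r_b = r_p·cos α = 67.125000·cos 21.793° = 62.327656
roll angle φ = 1.025° = 0.01788962 rad
x = r_b·(cos φ + φ·sin φ) = 62.327656·(0.99983998 + 0.01788962·0.01788867) = 62.337629
y = r_b·(sin φ − φ·cos φ) = 62.327656·(0.01788867 − 0.01788962·0.99983998) = 0.000119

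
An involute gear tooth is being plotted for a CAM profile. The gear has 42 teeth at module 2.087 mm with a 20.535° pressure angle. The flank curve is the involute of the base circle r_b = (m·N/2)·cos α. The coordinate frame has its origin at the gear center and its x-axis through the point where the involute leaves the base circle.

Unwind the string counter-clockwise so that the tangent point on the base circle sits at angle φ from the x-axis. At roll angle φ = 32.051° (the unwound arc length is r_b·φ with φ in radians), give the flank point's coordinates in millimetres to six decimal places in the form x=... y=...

pitch radius r_p = m·N/2 = 2.087·42/2 = 43.827000
base radius r_b = r_p·cos α = 43.827000·cos 20.535° = 41.042148
roll angle φ = 32.051° = 0.55939548 rad
x = r_b·(cos φ + φ·sin φ) = 41.042148·(0.84757607 + 0.55939548·0.53067392) = 46.969975
y = r_b·(sin φ − φ·cos φ) = 41.042148·(0.53067392 − 0.55939548·0.84757607) = 2.320675

x=46.969975 y=2.320675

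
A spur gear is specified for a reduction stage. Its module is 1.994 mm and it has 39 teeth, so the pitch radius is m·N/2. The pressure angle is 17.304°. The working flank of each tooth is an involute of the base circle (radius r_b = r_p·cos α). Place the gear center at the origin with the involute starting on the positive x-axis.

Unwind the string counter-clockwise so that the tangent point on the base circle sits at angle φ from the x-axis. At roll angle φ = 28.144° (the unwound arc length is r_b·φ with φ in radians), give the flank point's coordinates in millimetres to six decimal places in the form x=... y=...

x=41.335194 y=1.431522

pitch radius r_p = m·N/2 = 1.994·39/2 = 38.883000
base radius r_b = r_p·cos α = 38.883000·cos 17.304° = 37.123157
roll angle φ = 28.144° = 0.49120546 rad
x = r_b·(cos φ + φ·sin φ) = 37.123157·(0.88176489 + 0.49120546·0.47168917) = 41.335194
y = r_b·(sin φ − φ·cos φ) = 37.123157·(0.47168917 − 0.49120546·0.88176489) = 1.431522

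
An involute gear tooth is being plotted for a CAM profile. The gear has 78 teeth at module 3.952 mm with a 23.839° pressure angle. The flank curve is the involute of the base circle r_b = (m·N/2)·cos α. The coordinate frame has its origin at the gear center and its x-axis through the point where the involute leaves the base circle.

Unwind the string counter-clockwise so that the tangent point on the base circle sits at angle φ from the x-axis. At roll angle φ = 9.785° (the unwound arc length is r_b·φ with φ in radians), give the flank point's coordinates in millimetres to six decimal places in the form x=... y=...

x=143.019456 y=0.233388

pitch radius r_p = m·N/2 = 3.952·78/2 = 154.128000
base radius r_b = r_p·cos α = 154.128000·cos 23.839° = 140.978534
roll angle φ = 9.785° = 0.17078047 rad
x = r_b·(cos φ + φ·sin φ) = 140.978534·(0.98545243 + 0.17078047·0.16995151) = 143.019456
y = r_b·(sin φ − φ·cos φ) = 140.978534·(0.16995151 − 0.17078047·0.98545243) = 0.233388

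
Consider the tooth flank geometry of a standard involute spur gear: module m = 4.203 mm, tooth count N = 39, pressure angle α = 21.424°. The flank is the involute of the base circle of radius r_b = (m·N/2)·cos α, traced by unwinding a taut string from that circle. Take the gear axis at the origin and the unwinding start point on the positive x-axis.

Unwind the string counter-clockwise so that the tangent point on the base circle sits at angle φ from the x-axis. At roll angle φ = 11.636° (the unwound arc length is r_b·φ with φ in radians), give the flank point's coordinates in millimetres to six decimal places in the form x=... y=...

x=77.852588 y=0.212143

pitch radius r_p = m·N/2 = 4.203·39/2 = 81.958500
base radius r_b = r_p·cos α = 81.958500·cos 21.424° = 76.295405
roll angle φ = 11.636° = 0.20308651 rad
x = r_b·(cos φ + φ·sin φ) = 76.295405·(0.97944872 + 0.20308651·0.20169337) = 77.852588
y = r_b·(sin φ − φ·cos φ) = 76.295405·(0.20169337 − 0.20308651·0.97944872) = 0.212143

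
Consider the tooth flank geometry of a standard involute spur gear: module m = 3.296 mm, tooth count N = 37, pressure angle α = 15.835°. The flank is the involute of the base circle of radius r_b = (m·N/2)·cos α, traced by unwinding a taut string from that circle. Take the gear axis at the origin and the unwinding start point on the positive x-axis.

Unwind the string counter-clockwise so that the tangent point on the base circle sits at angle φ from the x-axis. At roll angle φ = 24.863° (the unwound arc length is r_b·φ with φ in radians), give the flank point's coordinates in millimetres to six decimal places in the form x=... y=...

pitch radius r_p = m·N/2 = 3.296·37/2 = 60.976000
base radius r_b = r_p·cos α = 60.976000·cos 15.835° = 58.662052
roll angle φ = 24.863° = 0.43394121 rad
x = r_b·(cos φ + φ·sin φ) = 58.662052·(0.90731572 + 0.43394121·0.42044998) = 63.927926
y = r_b·(sin φ − φ·cos φ) = 58.662052·(0.42044998 − 0.43394121·0.90731572) = 1.567937

x=63.927926 y=1.567937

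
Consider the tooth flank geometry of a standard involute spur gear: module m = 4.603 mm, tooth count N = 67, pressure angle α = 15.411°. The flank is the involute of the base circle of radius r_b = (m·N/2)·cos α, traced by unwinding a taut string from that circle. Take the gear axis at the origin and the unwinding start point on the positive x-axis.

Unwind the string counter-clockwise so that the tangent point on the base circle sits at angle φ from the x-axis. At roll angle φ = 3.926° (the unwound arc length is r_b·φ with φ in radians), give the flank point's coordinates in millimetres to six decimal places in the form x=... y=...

x=149.004706 y=0.015935

pitch radius r_p = m·N/2 = 4.603·67/2 = 154.200500
base radius r_b = r_p·cos α = 154.200500·cos 15.411° = 148.656129
roll angle φ = 3.926° = 0.06852163 rad
x = r_b·(cos φ + φ·sin φ) = 148.656129·(0.99765331 + 0.06852163·0.06846802) = 149.004706
y = r_b·(sin φ − φ·cos φ) = 148.656129·(0.06846802 − 0.06852163·0.99765331) = 0.015935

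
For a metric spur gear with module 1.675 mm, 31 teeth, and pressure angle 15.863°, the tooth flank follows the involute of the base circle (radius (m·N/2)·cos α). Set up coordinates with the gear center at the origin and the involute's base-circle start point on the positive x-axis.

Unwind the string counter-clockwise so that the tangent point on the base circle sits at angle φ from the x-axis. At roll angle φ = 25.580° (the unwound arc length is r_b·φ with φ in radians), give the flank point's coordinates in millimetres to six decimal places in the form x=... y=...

pitch radius r_p = m·N/2 = 1.675·31/2 = 25.962500
base radius r_b = r_p·cos α = 25.962500·cos 15.863° = 24.973797
roll angle φ = 25.580° = 0.44645522 rad
x = r_b·(cos φ + φ·sin φ) = 24.973797·(0.90198330 + 0.44645522·0.43177092) = 27.340056
y = r_b·(sin φ − φ·cos φ) = 24.973797·(0.43177092 − 0.44645522·0.90198330) = 0.726132

x=27.340056 y=0.726132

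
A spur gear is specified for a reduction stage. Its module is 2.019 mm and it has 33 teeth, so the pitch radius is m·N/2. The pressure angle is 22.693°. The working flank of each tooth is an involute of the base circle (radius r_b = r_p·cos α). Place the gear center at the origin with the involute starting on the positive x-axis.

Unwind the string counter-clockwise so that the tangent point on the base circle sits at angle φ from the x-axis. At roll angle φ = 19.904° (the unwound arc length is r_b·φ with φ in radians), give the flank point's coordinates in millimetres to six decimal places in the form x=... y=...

pitch radius r_p = m·N/2 = 2.019·33/2 = 33.313500
base radius r_b = r_p·cos α = 33.313500·cos 22.693° = 30.734543
roll angle φ = 19.904° = 0.34739033 rad
x = r_b·(cos φ + φ·sin φ) = 30.734543·(0.94026436 + 0.34739033·0.34044519) = 32.533489
y = r_b·(sin φ − φ·cos φ) = 30.734543·(0.34044519 − 0.34739033·0.94026436) = 0.424335

x=32.533489 y=0.424335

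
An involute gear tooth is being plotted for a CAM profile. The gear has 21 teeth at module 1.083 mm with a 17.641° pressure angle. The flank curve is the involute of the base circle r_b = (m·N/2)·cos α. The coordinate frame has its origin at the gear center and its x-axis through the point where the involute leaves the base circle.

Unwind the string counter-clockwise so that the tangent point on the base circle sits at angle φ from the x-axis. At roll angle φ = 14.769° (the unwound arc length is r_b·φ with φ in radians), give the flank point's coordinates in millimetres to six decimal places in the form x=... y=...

x=11.190805 y=0.061457

pitch radius r_p = m·N/2 = 1.083·21/2 = 11.371500
base radius r_b = r_p·cos α = 11.371500·cos 17.641° = 10.836744
roll angle φ = 14.769° = 0.25776768 rad
x = r_b·(cos φ + φ·sin φ) = 10.836744·(0.96696146 + 0.25776768·0.25492262) = 11.190805
y = r_b·(sin φ − φ·cos φ) = 10.836744·(0.25492262 − 0.25776768·0.96696146) = 0.061457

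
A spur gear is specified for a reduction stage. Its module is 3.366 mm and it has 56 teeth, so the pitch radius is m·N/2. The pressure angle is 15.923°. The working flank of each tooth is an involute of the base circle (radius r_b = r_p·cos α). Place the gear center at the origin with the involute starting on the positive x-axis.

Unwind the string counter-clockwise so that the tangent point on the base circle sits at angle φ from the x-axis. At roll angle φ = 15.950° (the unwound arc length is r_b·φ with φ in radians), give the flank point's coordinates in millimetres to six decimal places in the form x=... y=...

pitch radius r_p = m·N/2 = 3.366·56/2 = 94.248000
base radius r_b = r_p·cos α = 94.248000·cos 15.923° = 90.631823
roll angle φ = 15.950° = 0.27838002 rad
x = r_b·(cos φ + φ·sin φ) = 90.631823·(0.96150187 + 0.27838002·0.27479839) = 94.075855
y = r_b·(sin φ − φ·cos φ) = 90.631823·(0.27479839 − 0.27838002·0.96150187) = 0.646702

x=94.075855 y=0.646702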